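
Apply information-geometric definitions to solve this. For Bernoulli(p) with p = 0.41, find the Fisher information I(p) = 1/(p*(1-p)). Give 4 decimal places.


For Bernoulli(p), Fisher information is I(p) = 1/(p*(1-p)).
p = 0.41, 1-p = 0.59.
p*(1-p) = 0.2419.
I(p) = 1/0.2419 = 4.1339

4.1339


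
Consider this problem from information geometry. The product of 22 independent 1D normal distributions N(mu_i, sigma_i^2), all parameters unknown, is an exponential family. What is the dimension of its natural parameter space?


Exponential family dimension calculation:
Each univariate normal has two natural parameters (mu/sigma^2 and -1/(2 sigma^2)).
With 22 independent components, dim = 2 * 22 = 44.

44


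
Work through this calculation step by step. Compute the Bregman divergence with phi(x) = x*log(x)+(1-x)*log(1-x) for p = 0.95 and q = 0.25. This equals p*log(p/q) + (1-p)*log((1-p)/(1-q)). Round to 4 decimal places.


Bregman divergence with negative entropy generator:
D = p*log(p/q) + (1-p)*log((1-p)/(1-q)).
p = 0.95, q = 0.25.
p*log(p/q) = 0.95*log(0.95/0.25) = 1.268251.
(1-p)*log((1-p)/(1-q)) = 0.05*log(0.05/0.75) = -0.135403.
D = 1.268251 + -0.135403 = 1.1328

1.1328


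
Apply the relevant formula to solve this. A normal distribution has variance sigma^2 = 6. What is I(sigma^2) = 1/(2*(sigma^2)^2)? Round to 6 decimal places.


Fisher information for variance: I(sigma^2) = 1/(2*sigma^4).
sigma^2 = 6, so sigma^4 = 36.
I = 1/(2*36) = 1/72 = 0.013889

0.013889


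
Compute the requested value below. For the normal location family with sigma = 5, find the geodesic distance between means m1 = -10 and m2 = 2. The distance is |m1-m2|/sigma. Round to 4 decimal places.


On the fixed-variance normal subfamily, geodesic distance = |m1-m2|/sigma.
|-10 - 2| = 12.
sigma = 5.
d = 12/5 = 2.4000

2.4000


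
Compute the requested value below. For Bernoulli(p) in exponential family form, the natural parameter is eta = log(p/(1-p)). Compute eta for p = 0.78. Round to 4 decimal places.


Natural parameter for Bernoulli: eta = log(p/(1-p)).
p = 0.78, 1-p = 0.22.
p/(1-p) = 3.545455.
eta = log(3.545455) = 1.2657

1.2657


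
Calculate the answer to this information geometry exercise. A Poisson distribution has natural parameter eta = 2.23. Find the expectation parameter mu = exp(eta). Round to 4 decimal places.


Expectation parameter for Poisson exponential family:
mu = exp(eta).
eta = 2.23.
mu = exp(2.23) = 9.2999

9.2999


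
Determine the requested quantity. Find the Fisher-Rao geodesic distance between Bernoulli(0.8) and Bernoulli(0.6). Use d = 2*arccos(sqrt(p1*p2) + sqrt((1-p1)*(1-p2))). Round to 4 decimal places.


Geodesic distance on Bernoulli manifold:
d(p1,p2) = 2*arccos(sqrt(p1*p2) + sqrt((1-p1)*(1-p2))).
sqrt(p1*p2) = sqrt(0.8*0.6) = 0.69282.
sqrt((1-p1)*(1-p2)) = sqrt(0.2*0.4) = 0.282843.
arg = 0.69282 + 0.282843 = 0.975663.
d = 2*arccos(0.975663) = 0.4421

0.4421


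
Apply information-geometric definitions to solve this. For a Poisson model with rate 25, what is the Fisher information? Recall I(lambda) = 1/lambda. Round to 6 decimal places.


Fisher information for Poisson: I(lambda) = 1/lambda.
lambda = 25.
I(lambda) = 1/25 = 0.040000

0.040000


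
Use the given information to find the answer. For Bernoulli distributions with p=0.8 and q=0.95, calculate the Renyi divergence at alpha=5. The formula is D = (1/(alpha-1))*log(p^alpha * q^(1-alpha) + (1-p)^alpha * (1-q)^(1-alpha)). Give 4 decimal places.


Renyi divergence of order alpha between Bernoulli distributions:
D = (1/(alpha-1))*log(p^alpha * q^(1-alpha) + (1-p)^alpha * (1-q)^(1-alpha)).
alpha = 5, p = 0.8, q = 0.95.
p^alpha * q^(1-alpha) = 0.8^5 * 0.95^-4 = 0.402305.
(1-p)^alpha * (1-q)^(1-alpha) = 0.2^5 * 0.05^-4 = 51.2.
sum = 0.402305 + 51.2 = 51.602305.
D = (1/4)*log(51.602305) = 0.9859

0.9859


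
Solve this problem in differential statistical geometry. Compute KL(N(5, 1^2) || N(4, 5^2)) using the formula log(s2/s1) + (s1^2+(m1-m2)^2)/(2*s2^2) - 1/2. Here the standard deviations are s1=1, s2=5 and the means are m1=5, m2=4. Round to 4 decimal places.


KL divergence between normal distributions:
KL = log(s2/s1) + (s1^2 + (m1-m2)^2)/(2*s2^2) - 1/2.
log(5/1) = 1.609438.
(1^2 + (5-4)^2)/(2*5^2) = (1 + 1)/50 = 0.04.
KL = 1.609438 + 0.04 - 0.5 = 1.1494

1.1494


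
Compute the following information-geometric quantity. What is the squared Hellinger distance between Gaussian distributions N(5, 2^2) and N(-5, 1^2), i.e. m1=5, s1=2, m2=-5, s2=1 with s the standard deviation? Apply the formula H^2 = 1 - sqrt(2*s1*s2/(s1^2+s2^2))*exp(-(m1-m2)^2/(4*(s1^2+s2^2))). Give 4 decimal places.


Squared Hellinger distance for Gaussians:
H^2 = 1 - sqrt(2*s1*s2/(s1^2+s2^2)) * exp(-(m1-m2)^2/(4*(s1^2+s2^2))).
s1^2 = 4, s2^2 = 1, s1^2+s2^2 = 5.
sqrt(2*2*1/(5)) = 0.894427.
(m1-m2)^2 = (10)^2 = 100.
exp(-100/(4*5)) = exp(-5.0) = 0.006738.
H^2 = 1 - 0.894427*0.006738 = 0.9940

0.9940


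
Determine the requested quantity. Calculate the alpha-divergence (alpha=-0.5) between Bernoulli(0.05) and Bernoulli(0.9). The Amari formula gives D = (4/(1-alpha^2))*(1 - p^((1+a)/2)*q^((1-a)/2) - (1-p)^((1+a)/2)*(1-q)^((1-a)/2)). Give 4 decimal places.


Amari alpha-divergence:
D = (4/(1-alpha^2))*(1 - p^((1+a)/2)*q^((1-a)/2) - (1-p)^((1+a)/2)*(1-q)^((1-a)/2)).
alpha = -0.5, p = 0.05, q = 0.9.
e1 = (1+alpha)/2 = 0.25, e2 = (1-alpha)/2 = 0.75.
t1 = p^e1 * q^e2 = 0.05^0.25 * 0.9^0.75 = 0.436943.
t2 = (1-p)^e1 * (1-q)^e2 = 0.95^0.25 * 0.1^0.75 = 0.175562.
4/(1-alpha^2) = 5.333333.
D = 5.333333*(1 - 0.436943 - 0.175562) = 2.0666

2.0666


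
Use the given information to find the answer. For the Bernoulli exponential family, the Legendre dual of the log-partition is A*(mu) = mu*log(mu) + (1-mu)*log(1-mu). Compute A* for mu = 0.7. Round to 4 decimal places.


Legendre transform for Bernoulli:
A*(mu) = mu*log(mu) + (1-mu)*log(1-mu).
mu = 0.7, 1-mu = 0.3.
mu*log(mu) = 0.7*log(0.7) = -0.249672.
(1-mu)*log(1-mu) = 0.3*log(0.3) = -0.361192.
A* = -0.249672 + -0.361192 = -0.6109

-0.6109


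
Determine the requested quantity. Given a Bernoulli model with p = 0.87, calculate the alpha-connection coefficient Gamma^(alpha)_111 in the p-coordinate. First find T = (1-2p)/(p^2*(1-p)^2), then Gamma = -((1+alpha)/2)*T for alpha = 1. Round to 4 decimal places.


Skewness (Amari-Chentsov) tensor: T = (1-2p)/(p^2*(1-p)^2).
p = 0.87, 1-2p = -0.74, p^2 = 0.7569, (1-p)^2 = 0.0169.
T = -0.74/(0.7569 * 0.0169) = -57.850419.
In the p-coordinate, Gamma^(alpha) = Gamma^(0) - (alpha/2)*T with Gamma^(0) = (1/2)*g'(p) = -T/2,
so Gamma^(alpha) = -((1+alpha)/2)*T.
alpha = 1, -(1+alpha)/2 = -1.0.
Gamma = -1.0 * -57.850419 = 57.8504

57.8504


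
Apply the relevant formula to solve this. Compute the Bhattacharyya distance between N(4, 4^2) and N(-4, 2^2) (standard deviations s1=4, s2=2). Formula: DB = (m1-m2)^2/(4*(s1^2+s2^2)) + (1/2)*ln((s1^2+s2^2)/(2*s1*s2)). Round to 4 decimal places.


Bhattacharyya distance between two Gaussians:
DB = (m1-m2)^2/(4*(s1^2+s2^2)) + (1/2)*ln((s1^2+s2^2)/(2*s1*s2)).
(m1-m2)^2 = (8)^2 = 64.
s1^2+s2^2 = 16 + 4 = 20.
term1 = 64/80 = 0.8.
term2 = 0.5*ln(20/16.0) = 0.111572.
DB = 0.8 + 0.111572 = 0.9116

0.9116


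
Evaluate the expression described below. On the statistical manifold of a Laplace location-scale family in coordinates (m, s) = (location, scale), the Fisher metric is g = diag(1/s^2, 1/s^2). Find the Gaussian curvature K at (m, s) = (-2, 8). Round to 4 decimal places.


The metric has the form g = (A dm^2 + B ds^2)/s^2 with A = 1, B = 1.
Substitute u = sqrt(A/B)*m: g = B*(du^2 + ds^2)/s^2, i.e. B times the
Poincare upper half-plane metric, which has constant Gaussian curvature -1.
Scaling a 2D metric by a constant c divides the Gaussian curvature by c,
so K = -1/B = -1/(1) = -1.0000 everywhere (the point (m, s) = (-2, 8) is irrelevant:
the curvature is constant).
The requested Gaussian curvature is K = -1.0000.

-1.0000


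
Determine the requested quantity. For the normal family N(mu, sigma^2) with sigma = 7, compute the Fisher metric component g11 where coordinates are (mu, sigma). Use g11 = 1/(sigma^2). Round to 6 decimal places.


For the 2-parameter normal family, the Fisher metric has:
  g11 = 1/sigma^2, g22 = 2/sigma^2.
sigma = 7, sigma^2 = 49.
g11 = 0.020408

0.020408


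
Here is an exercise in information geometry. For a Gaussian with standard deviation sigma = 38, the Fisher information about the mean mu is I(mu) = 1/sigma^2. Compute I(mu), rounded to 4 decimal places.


The Fisher information for the mean of a normal distribution is I(mu) = 1/sigma^2.
sigma = 38, so sigma^2 = 1444.
I(mu) = 1/1444 = 0.0007

0.0007


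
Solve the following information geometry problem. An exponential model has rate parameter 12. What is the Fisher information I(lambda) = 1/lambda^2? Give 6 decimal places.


Fisher information for exponential: I(lambda) = 1/lambda^2.
lambda = 12, lambda^2 = 144.
I = 1/144 = 0.006944

0.006944


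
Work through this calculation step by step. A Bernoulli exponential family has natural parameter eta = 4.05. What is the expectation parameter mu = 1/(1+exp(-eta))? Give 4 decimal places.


Dual coordinate (expectation parameter) for Bernoulli:
mu = 1/(1+exp(-eta)).
eta = 4.05.
exp(-eta) = exp(-4.05) = 0.017422.
mu = 1/(1+0.017422) = 0.9829

0.9829


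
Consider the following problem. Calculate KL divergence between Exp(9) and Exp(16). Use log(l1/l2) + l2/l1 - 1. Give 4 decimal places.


KL divergence for exponential family:
KL = log(l1/l2) + l2/l1 - 1.
log(9/16) = -0.575364.
16/9 = 1.777778.
KL = -0.575364 + 1.777778 - 1 = 0.2024

0.2024


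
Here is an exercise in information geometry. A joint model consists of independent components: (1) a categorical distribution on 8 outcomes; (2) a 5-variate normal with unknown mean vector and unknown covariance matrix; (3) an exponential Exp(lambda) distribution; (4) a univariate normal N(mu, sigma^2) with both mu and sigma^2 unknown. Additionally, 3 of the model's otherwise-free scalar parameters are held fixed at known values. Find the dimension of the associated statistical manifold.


The dimension of a statistical manifold equals the number of free
(independent) real parameters of the model. For a product of independent
blocks the parameter counts add.
- categorical on 8 outcomes (probabilities sum to 1): 8-1 = 7.
- 5-variate normal: 5 (mean) + 5*6/2 = 15 (symmetric covariance) = 20.
- exponential (lambda): 1.
- normal (mu, sigma^2): 2.
Total = 7 + 20 + 1 + 2 = 30.
3 parameter(s) fixed at known values: 30 - 3 = 27.
Dimension = 27

27


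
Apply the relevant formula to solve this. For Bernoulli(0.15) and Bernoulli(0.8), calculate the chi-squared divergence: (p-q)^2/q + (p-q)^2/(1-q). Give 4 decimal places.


Chi-squared divergence between Bernoulli distributions:
chi^2 = (p-q)^2/q + (p-q)^2/(1-q).
p = 0.15, q = 0.8, p-q = -0.65.
(p-q)^2 = 0.4225.
term1 = 0.4225/0.8 = 0.528125.
term2 = 0.4225/0.2 = 2.1125.
chi^2 = 0.528125 + 2.1125 = 2.6406

2.6406


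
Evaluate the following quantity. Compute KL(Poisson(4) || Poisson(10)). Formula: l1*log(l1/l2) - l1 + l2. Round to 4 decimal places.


KL divergence for Poisson:
KL = l1*log(l1/l2) - l1 + l2.
l1 = 4, l2 = 10.
log(4/10) = -0.916291.
l1*log(l1/l2) = 4 * -0.916291 = -3.665163.
KL = -3.665163 - 4 + 10 = 2.3348

2.3348


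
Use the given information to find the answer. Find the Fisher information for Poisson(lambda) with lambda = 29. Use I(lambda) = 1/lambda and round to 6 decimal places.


Fisher information for Poisson: I(lambda) = 1/lambda.
lambda = 29.
I(lambda) = 1/29 = 0.034483

0.034483


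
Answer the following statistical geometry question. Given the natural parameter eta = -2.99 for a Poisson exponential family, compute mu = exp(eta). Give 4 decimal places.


Expectation parameter for Poisson exponential family:
mu = exp(eta).
eta = -2.99.
mu = exp(-2.99) = 0.0503

0.0503


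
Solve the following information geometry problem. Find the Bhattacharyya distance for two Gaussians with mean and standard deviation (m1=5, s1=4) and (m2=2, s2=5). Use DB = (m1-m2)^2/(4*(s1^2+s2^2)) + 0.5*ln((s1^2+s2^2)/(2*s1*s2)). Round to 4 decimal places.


Bhattacharyya distance between two Gaussians:
DB = (m1-m2)^2/(4*(s1^2+s2^2)) + (1/2)*ln((s1^2+s2^2)/(2*s1*s2)).
(m1-m2)^2 = (3)^2 = 9.
s1^2+s2^2 = 16 + 25 = 41.
term1 = 9/164 = 0.054878.
term2 = 0.5*ln(41/40.0) = 0.012346.
DB = 0.054878 + 0.012346 = 0.0672

0.0672


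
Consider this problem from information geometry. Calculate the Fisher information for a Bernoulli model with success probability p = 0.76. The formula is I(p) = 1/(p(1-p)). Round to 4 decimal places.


For Bernoulli(p), Fisher information is I(p) = 1/(p*(1-p)).
p = 0.76, 1-p = 0.24.
p*(1-p) = 0.1824.
I(p) = 1/0.1824 = 5.4825

5.4825


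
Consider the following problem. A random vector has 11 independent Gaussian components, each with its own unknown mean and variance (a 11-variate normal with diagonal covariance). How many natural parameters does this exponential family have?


Exponential family dimension calculation:
Each univariate normal has two natural parameters (mu/sigma^2 and -1/(2 sigma^2)).
With 11 independent components, dim = 2 * 11 = 22.

22


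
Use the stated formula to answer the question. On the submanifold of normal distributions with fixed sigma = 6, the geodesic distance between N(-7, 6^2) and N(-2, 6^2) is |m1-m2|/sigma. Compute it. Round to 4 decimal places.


On the fixed-variance normal subfamily, geodesic distance = |m1-m2|/sigma.
|-7 - -2| = 5.
sigma = 6.
d = 5/6 = 0.8333

0.8333


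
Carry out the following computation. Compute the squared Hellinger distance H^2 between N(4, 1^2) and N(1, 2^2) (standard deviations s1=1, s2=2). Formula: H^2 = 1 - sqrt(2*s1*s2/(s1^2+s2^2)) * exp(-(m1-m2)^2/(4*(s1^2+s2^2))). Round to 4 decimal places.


Squared Hellinger distance for Gaussians:
H^2 = 1 - sqrt(2*s1*s2/(s1^2+s2^2)) * exp(-(m1-m2)^2/(4*(s1^2+s2^2))).
s1^2 = 1, s2^2 = 4, s1^2+s2^2 = 5.
sqrt(2*1*2/(5)) = 0.894427.
(m1-m2)^2 = (3)^2 = 9.
exp(-9/(4*5)) = exp(-0.45) = 0.637628.
H^2 = 1 - 0.894427*0.637628 = 0.4297

0.4297


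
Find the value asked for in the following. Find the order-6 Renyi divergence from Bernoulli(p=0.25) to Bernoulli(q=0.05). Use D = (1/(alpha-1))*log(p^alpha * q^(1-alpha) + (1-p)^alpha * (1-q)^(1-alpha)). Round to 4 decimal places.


Renyi divergence of order alpha between Bernoulli distributions:
D = (1/(alpha-1))*log(p^alpha * q^(1-alpha) + (1-p)^alpha * (1-q)^(1-alpha)).
alpha = 6, p = 0.25, q = 0.05.
p^alpha * q^(1-alpha) = 0.25^6 * 0.05^-5 = 781.25.
(1-p)^alpha * (1-q)^(1-alpha) = 0.75^6 * 0.95^-5 = 0.230012.
sum = 781.25 + 0.230012 = 781.480012.
D = (1/5)*log(781.480012) = 1.3322

1.3322


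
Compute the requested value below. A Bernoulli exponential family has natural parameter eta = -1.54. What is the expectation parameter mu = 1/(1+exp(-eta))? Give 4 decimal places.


Dual coordinate (expectation parameter) for Bernoulli:
mu = 1/(1+exp(-eta)).
eta = -1.54.
exp(-eta) = exp(1.54) = 4.66459.
mu = 1/(1+4.66459) = 0.1765

0.1765


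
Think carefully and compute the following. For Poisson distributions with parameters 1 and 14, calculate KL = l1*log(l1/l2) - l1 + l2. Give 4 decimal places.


KL divergence for Poisson:
KL = l1*log(l1/l2) - l1 + l2.
l1 = 1, l2 = 14.
log(1/14) = -2.639057.
l1*log(l1/l2) = 1 * -2.639057 = -2.639057.
KL = -2.639057 - 1 + 14 = 10.3609

10.3609


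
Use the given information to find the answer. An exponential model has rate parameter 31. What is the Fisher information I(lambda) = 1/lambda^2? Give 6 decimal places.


Fisher information for exponential: I(lambda) = 1/lambda^2.
lambda = 31, lambda^2 = 961.
I = 1/961 = 0.001041

0.001041


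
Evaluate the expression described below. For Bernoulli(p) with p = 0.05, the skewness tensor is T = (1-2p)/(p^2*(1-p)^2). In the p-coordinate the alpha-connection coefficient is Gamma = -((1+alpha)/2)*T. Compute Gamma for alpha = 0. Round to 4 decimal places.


Skewness (Amari-Chentsov) tensor: T = (1-2p)/(p^2*(1-p)^2).
p = 0.05, 1-2p = 0.9, p^2 = 0.0025, (1-p)^2 = 0.9025.
T = 0.9/(0.0025 * 0.9025) = 398.891967.
In the p-coordinate, Gamma^(alpha) = Gamma^(0) - (alpha/2)*T with Gamma^(0) = (1/2)*g'(p) = -T/2,
so Gamma^(alpha) = -((1+alpha)/2)*T.
alpha = 0, -(1+alpha)/2 = -0.5.
Gamma = -0.5 * 398.891967 = -199.4460

-199.4460


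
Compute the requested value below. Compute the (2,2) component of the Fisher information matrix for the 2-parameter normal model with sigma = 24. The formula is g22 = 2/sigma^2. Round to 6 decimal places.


For the 2-parameter normal family, the Fisher metric has:
  g11 = 1/sigma^2, g22 = 2/sigma^2.
sigma = 24, sigma^2 = 576.
g22 = 0.003472

0.003472


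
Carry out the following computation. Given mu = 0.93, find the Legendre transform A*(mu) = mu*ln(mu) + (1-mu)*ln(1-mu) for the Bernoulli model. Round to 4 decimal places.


Legendre transform for Bernoulli:
A*(mu) = mu*log(mu) + (1-mu)*log(1-mu).
mu = 0.93, 1-mu = 0.07.
mu*log(mu) = 0.93*log(0.93) = -0.067491.
(1-mu)*log(1-mu) = 0.07*log(0.07) = -0.186148.
A* = -0.067491 + -0.186148 = -0.2536

-0.2536


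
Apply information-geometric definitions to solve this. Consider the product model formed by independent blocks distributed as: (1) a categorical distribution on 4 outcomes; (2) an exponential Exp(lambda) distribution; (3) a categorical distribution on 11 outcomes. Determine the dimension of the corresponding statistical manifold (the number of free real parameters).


The dimension of a statistical manifold equals the number of free
(independent) real parameters of the model. For a product of independent
blocks the parameter counts add.
- categorical on 4 outcomes (probabilities sum to 1): 4-1 = 3.
- exponential (lambda): 1.
- categorical on 11 outcomes (probabilities sum to 1): 11-1 = 10.
Total = 3 + 1 + 10 = 14.
Dimension = 14

14


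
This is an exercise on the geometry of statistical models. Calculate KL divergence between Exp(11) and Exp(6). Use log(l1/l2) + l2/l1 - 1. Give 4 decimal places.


KL divergence for exponential family:
KL = log(l1/l2) + l2/l1 - 1.
log(11/6) = 0.606136.
6/11 = 0.545455.
KL = 0.606136 + 0.545455 - 1 = 0.1516

0.1516


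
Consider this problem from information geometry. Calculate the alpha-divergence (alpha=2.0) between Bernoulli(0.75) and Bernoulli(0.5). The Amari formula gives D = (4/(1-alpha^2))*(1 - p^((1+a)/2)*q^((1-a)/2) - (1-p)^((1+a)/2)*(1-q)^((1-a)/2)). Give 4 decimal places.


Amari alpha-divergence:
D = (4/(1-alpha^2))*(1 - p^((1+a)/2)*q^((1-a)/2) - (1-p)^((1+a)/2)*(1-q)^((1-a)/2)).
alpha = 2.0, p = 0.75, q = 0.5.
e1 = (1+alpha)/2 = 1.5, e2 = (1-alpha)/2 = -0.5.
t1 = p^e1 * q^e2 = 0.75^1.5 * 0.5^-0.5 = 0.918559.
t2 = (1-p)^e1 * (1-q)^e2 = 0.25^1.5 * 0.5^-0.5 = 0.176777.
4/(1-alpha^2) = -1.333333.
D = -1.333333*(1 - 0.918559 - 0.176777) = 0.1271

0.1271


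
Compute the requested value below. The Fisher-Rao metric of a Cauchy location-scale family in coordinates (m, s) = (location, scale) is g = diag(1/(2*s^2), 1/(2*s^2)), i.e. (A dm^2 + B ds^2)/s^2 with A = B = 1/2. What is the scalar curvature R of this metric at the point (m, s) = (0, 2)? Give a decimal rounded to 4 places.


The metric has the form g = (A dm^2 + B ds^2)/s^2 with A = 1/2, B = 1/2.
Substitute u = sqrt(A/B)*m: g = B*(du^2 + ds^2)/s^2, i.e. B times the
Poincare upper half-plane metric, which has constant Gaussian curvature -1.
Scaling a 2D metric by a constant c divides the Gaussian curvature by c,
so K = -1/B = -1/(1/2) = -2.0000 everywhere (the point (m, s) = (0, 2) is irrelevant:
the curvature is constant).
Scalar curvature in dimension 2: R = 2K = -2/(1/2) = -4.0000.

-4.0000


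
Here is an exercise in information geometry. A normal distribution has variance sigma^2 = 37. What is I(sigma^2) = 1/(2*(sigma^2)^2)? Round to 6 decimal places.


Fisher information for variance: I(sigma^2) = 1/(2*sigma^4).
sigma^2 = 37, so sigma^4 = 1369.
I = 1/(2*1369) = 1/2738 = 0.000365

0.000365


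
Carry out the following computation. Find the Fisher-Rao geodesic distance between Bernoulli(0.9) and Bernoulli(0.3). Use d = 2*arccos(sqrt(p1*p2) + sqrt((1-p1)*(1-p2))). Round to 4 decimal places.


Geodesic distance on Bernoulli manifold:
d(p1,p2) = 2*arccos(sqrt(p1*p2) + sqrt((1-p1)*(1-p2))).
sqrt(p1*p2) = sqrt(0.9*0.3) = 0.519615.
sqrt((1-p1)*(1-p2)) = sqrt(0.1*0.7) = 0.264575.
arg = 0.519615 + 0.264575 = 0.78419.
d = 2*arccos(0.78419) = 1.3388

1.3388


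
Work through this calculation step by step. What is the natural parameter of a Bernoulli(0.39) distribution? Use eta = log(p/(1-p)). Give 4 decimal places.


Natural parameter for Bernoulli: eta = log(p/(1-p)).
p = 0.39, 1-p = 0.61.
p/(1-p) = 0.639344.
eta = log(0.639344) = -0.4473

-0.4473


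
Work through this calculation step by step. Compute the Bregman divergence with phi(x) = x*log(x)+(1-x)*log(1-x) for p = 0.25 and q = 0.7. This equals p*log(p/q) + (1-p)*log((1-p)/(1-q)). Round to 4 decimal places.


Bregman divergence with negative entropy generator:
D = p*log(p/q) + (1-p)*log((1-p)/(1-q)).
p = 0.25, q = 0.7.
p*log(p/q) = 0.25*log(0.25/0.7) = -0.257405.
(1-p)*log((1-p)/(1-q)) = 0.75*log(0.75/0.3) = 0.687218.
D = -0.257405 + 0.687218 = 0.4298

0.4298


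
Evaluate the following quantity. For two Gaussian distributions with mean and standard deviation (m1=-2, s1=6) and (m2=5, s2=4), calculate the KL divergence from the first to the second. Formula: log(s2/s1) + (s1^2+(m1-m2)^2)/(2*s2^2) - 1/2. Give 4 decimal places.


KL divergence between normal distributions:
KL = log(s2/s1) + (s1^2 + (m1-m2)^2)/(2*s2^2) - 1/2.
log(4/6) = -0.405465.
(6^2 + (-2-5)^2)/(2*4^2) = (36 + 49)/32 = 2.65625.
KL = -0.405465 + 2.65625 - 0.5 = 1.7508

1.7508


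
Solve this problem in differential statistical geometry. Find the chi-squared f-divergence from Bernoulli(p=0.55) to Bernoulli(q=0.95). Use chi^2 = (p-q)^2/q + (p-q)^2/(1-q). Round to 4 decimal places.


Chi-squared divergence between Bernoulli distributions:
chi^2 = (p-q)^2/q + (p-q)^2/(1-q).
p = 0.55, q = 0.95, p-q = -0.4.
(p-q)^2 = 0.16.
term1 = 0.16/0.95 = 0.168421.
term2 = 0.16/0.05 = 3.2.
chi^2 = 0.168421 + 3.2 = 3.3684

3.3684


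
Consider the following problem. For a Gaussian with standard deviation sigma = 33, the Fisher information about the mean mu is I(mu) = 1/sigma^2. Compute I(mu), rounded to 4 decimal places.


The Fisher information for the mean of a normal distribution is I(mu) = 1/sigma^2.
sigma = 33, so sigma^2 = 1089.
I(mu) = 1/1089 = 0.0009

0.0009


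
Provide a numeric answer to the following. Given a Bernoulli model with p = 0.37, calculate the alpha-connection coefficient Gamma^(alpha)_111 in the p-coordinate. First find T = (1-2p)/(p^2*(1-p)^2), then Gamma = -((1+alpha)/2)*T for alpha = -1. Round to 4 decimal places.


Skewness (Amari-Chentsov) tensor: T = (1-2p)/(p^2*(1-p)^2).
p = 0.37, 1-2p = 0.26, p^2 = 0.1369, (1-p)^2 = 0.3969.
T = 0.26/(0.1369 * 0.3969) = 4.785076.
In the p-coordinate, Gamma^(alpha) = Gamma^(0) - (alpha/2)*T with Gamma^(0) = (1/2)*g'(p) = -T/2,
so Gamma^(alpha) = -((1+alpha)/2)*T.
alpha = -1, -(1+alpha)/2 = 0.0.
Gamma = 0.0 * 4.785076 = 0.0000

0.0000


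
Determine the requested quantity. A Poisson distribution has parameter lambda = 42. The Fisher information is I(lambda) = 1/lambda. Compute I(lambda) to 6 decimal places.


Fisher information for Poisson: I(lambda) = 1/lambda.
lambda = 42.
I(lambda) = 1/42 = 0.023810

0.023810


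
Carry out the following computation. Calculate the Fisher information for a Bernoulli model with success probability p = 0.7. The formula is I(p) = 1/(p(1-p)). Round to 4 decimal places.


For Bernoulli(p), Fisher information is I(p) = 1/(p*(1-p)).
p = 0.7, 1-p = 0.3.
p*(1-p) = 0.21.
I(p) = 1/0.21 = 4.7619

4.7619


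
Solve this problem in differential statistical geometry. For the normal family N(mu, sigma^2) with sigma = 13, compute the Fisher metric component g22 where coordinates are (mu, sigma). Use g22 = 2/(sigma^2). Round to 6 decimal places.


For the 2-parameter normal family, the Fisher metric has:
  g11 = 1/sigma^2, g22 = 2/sigma^2.
sigma = 13, sigma^2 = 169.
g22 = 0.011834

0.011834


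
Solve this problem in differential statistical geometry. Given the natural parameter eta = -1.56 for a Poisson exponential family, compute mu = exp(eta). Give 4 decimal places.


Expectation parameter for Poisson exponential family:
mu = exp(eta).
eta = -1.56.
mu = exp(-1.56) = 0.2101

0.2101


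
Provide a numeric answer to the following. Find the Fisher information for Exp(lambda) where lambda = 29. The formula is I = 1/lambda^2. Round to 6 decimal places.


Fisher information for exponential: I(lambda) = 1/lambda^2.
lambda = 29, lambda^2 = 841.
I = 1/841 = 0.001189

0.001189


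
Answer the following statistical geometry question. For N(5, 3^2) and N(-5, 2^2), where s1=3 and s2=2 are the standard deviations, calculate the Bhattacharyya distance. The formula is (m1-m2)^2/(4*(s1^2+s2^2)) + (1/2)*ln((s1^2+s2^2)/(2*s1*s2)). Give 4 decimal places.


Bhattacharyya distance between two Gaussians:
DB = (m1-m2)^2/(4*(s1^2+s2^2)) + (1/2)*ln((s1^2+s2^2)/(2*s1*s2)).
(m1-m2)^2 = (10)^2 = 100.
s1^2+s2^2 = 9 + 4 = 13.
term1 = 100/52 = 1.923077.
term2 = 0.5*ln(13/12.0) = 0.040021.
DB = 1.923077 + 0.040021 = 1.9631

1.9631


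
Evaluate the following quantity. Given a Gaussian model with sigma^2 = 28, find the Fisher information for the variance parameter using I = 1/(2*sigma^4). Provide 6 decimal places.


Fisher information for variance: I(sigma^2) = 1/(2*sigma^4).
sigma^2 = 28, so sigma^4 = 784.
I = 1/(2*784) = 1/1568 = 0.000638

0.000638


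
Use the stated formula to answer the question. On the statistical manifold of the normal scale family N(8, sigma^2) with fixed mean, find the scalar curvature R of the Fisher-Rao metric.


This family has a single free parameter, so its statistical manifold
is 1-dimensional. The Riemann curvature tensor of any 1-dimensional
Riemannian manifold vanishes identically, so R = 0.

0


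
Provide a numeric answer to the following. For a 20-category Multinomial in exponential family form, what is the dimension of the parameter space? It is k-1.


Exponential family dimension calculation:
For Multinomial with k=20 categories, dim = k-1 = 19.

19


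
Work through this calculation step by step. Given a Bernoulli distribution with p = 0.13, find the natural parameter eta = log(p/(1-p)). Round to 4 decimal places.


Natural parameter for Bernoulli: eta = log(p/(1-p)).
p = 0.13, 1-p = 0.87.
p/(1-p) = 0.149425.
eta = log(0.149425) = -1.9010

-1.9010


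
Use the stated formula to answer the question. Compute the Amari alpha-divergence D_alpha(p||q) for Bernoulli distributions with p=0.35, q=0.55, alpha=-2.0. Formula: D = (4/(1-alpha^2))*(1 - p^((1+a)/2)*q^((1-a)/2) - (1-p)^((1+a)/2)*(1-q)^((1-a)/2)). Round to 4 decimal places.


Amari alpha-divergence:
D = (4/(1-alpha^2))*(1 - p^((1+a)/2)*q^((1-a)/2) - (1-p)^((1+a)/2)*(1-q)^((1-a)/2)).
alpha = -2.0, p = 0.35, q = 0.55.
e1 = (1+alpha)/2 = -0.5, e2 = (1-alpha)/2 = 1.5.
t1 = p^e1 * q^e2 = 0.35^-0.5 * 0.55^1.5 = 0.689461.
t2 = (1-p)^e1 * (1-q)^e2 = 0.65^-0.5 * 0.45^1.5 = 0.374423.
4/(1-alpha^2) = -1.333333.
D = -1.333333*(1 - 0.689461 - 0.374423) = 0.0852

0.0852


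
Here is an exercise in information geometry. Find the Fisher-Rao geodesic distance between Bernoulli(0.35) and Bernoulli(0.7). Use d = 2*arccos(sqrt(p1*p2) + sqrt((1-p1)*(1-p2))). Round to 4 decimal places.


Geodesic distance on Bernoulli manifold:
d(p1,p2) = 2*arccos(sqrt(p1*p2) + sqrt((1-p1)*(1-p2))).
sqrt(p1*p2) = sqrt(0.35*0.7) = 0.494975.
sqrt((1-p1)*(1-p2)) = sqrt(0.65*0.3) = 0.441588.
arg = 0.494975 + 0.441588 = 0.936563.
d = 2*arccos(0.936563) = 0.7162

0.7162


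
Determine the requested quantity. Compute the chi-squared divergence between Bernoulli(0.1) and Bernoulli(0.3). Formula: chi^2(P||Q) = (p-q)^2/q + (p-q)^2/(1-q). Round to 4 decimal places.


Chi-squared divergence between Bernoulli distributions:
chi^2 = (p-q)^2/q + (p-q)^2/(1-q).
p = 0.1, q = 0.3, p-q = -0.2.
(p-q)^2 = 0.04.
term1 = 0.04/0.3 = 0.133333.
term2 = 0.04/0.7 = 0.057143.
chi^2 = 0.133333 + 0.057143 = 0.1905

0.1905


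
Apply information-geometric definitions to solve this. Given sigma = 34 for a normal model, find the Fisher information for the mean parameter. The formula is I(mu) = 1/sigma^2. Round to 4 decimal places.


The Fisher information for the mean of a normal distribution is I(mu) = 1/sigma^2.
sigma = 34, so sigma^2 = 1156.
I(mu) = 1/1156 = 0.0009

0.0009


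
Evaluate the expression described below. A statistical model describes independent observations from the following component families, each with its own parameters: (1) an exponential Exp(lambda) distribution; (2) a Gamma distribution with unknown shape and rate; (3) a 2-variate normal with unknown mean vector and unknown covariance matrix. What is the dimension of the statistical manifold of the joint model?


The dimension of a statistical manifold equals the number of free
(independent) real parameters of the model. For a product of independent
blocks the parameter counts add.
- exponential (lambda): 1.
- Gamma (shape, rate): 2.
- 2-variate normal: 2 (mean) + 2*3/2 = 3 (symmetric covariance) = 5.
Total = 1 + 2 + 5 = 8.
Dimension = 8

8


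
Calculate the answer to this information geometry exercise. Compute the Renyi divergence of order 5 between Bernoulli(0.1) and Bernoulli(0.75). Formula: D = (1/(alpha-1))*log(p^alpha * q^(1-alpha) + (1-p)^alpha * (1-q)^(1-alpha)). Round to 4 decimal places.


Renyi divergence of order alpha between Bernoulli distributions:
D = (1/(alpha-1))*log(p^alpha * q^(1-alpha) + (1-p)^alpha * (1-q)^(1-alpha)).
alpha = 5, p = 0.1, q = 0.75.
p^alpha * q^(1-alpha) = 0.1^5 * 0.75^-4 = 3.2e-05.
(1-p)^alpha * (1-q)^(1-alpha) = 0.9^5 * 0.25^-4 = 151.16544.
sum = 3.2e-05 + 151.16544 = 151.165472.
D = (1/4)*log(151.165472) = 1.2546

1.2546


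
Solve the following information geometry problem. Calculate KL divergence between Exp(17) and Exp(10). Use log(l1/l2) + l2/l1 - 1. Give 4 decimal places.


KL divergence for exponential family:
KL = log(l1/l2) + l2/l1 - 1.
log(17/10) = 0.530628.
10/17 = 0.588235.
KL = 0.530628 + 0.588235 - 1 = 0.1189

0.1189


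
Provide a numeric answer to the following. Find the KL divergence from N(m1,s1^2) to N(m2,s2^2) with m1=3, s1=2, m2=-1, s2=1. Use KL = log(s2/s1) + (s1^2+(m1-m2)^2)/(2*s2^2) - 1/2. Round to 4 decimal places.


KL divergence between normal distributions:
KL = log(s2/s1) + (s1^2 + (m1-m2)^2)/(2*s2^2) - 1/2.
log(1/2) = -0.693147.
(2^2 + (3--1)^2)/(2*1^2) = (4 + 16)/2 = 10.0.
KL = -0.693147 + 10.0 - 0.5 = 8.8069

8.8069


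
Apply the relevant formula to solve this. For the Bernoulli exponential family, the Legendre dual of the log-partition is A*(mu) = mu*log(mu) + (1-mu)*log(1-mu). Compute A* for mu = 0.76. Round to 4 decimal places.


Legendre transform for Bernoulli:
A*(mu) = mu*log(mu) + (1-mu)*log(1-mu).
mu = 0.76, 1-mu = 0.24.
mu*log(mu) = 0.76*log(0.76) = -0.208572.
(1-mu)*log(1-mu) = 0.24*log(0.24) = -0.342508.
A* = -0.208572 + -0.342508 = -0.5511

-0.5511


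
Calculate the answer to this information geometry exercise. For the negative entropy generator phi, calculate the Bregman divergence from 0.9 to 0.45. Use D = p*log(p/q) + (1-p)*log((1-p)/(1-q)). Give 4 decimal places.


Bregman divergence with negative entropy generator:
D = p*log(p/q) + (1-p)*log((1-p)/(1-q)).
p = 0.9, q = 0.45.
p*log(p/q) = 0.9*log(0.9/0.45) = 0.623832.
(1-p)*log((1-p)/(1-q)) = 0.1*log(0.1/0.55) = -0.170475.
D = 0.623832 + -0.170475 = 0.4534

0.4534


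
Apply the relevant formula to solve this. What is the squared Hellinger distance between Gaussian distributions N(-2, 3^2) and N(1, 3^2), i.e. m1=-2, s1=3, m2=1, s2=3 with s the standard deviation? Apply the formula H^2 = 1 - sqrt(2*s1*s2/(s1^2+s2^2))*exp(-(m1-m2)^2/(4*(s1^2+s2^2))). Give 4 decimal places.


Squared Hellinger distance for Gaussians:
H^2 = 1 - sqrt(2*s1*s2/(s1^2+s2^2)) * exp(-(m1-m2)^2/(4*(s1^2+s2^2))).
s1^2 = 9, s2^2 = 9, s1^2+s2^2 = 18.
sqrt(2*3*3/(18)) = 1.0.
(m1-m2)^2 = (-3)^2 = 9.
exp(-9/(4*18)) = exp(-0.125) = 0.882497.
H^2 = 1 - 1.0*0.882497 = 0.1175

0.1175


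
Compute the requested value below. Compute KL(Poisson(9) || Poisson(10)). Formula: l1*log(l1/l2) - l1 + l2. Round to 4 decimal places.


KL divergence for Poisson:
KL = l1*log(l1/l2) - l1 + l2.
l1 = 9, l2 = 10.
log(9/10) = -0.105361.
l1*log(l1/l2) = 9 * -0.105361 = -0.948245.
KL = -0.948245 - 9 + 10 = 0.0518

0.0518


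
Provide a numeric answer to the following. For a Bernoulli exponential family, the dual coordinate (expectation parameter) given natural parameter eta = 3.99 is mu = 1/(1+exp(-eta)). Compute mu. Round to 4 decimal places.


Dual coordinate (expectation parameter) for Bernoulli:
mu = 1/(1+exp(-eta)).
eta = 3.99.
exp(-eta) = exp(-3.99) = 0.0185.
mu = 1/(1+0.0185) = 0.9818

0.9818


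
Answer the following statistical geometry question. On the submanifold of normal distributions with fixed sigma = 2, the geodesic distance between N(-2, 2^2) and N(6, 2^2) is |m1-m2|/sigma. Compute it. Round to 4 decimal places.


On the fixed-variance normal subfamily, geodesic distance = |m1-m2|/sigma.
|-2 - 6| = 8.
sigma = 2.
d = 8/2 = 4.0000

4.0000


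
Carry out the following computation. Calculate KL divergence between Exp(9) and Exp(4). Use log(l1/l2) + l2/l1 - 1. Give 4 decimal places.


KL divergence for exponential family:
KL = log(l1/l2) + l2/l1 - 1.
log(9/4) = 0.81093.
4/9 = 0.444444.
KL = 0.81093 + 0.444444 - 1 = 0.2554

0.2554


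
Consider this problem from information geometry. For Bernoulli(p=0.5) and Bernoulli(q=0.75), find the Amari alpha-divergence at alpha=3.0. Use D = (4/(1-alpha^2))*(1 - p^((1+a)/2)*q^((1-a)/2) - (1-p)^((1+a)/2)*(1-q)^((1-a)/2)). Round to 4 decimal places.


Amari alpha-divergence:
D = (4/(1-alpha^2))*(1 - p^((1+a)/2)*q^((1-a)/2) - (1-p)^((1+a)/2)*(1-q)^((1-a)/2)).
alpha = 3.0, p = 0.5, q = 0.75.
e1 = (1+alpha)/2 = 2.0, e2 = (1-alpha)/2 = -1.0.
t1 = p^e1 * q^e2 = 0.5^2.0 * 0.75^-1.0 = 0.333333.
t2 = (1-p)^e1 * (1-q)^e2 = 0.5^2.0 * 0.25^-1.0 = 1.0.
4/(1-alpha^2) = -0.5.
D = -0.5*(1 - 0.333333 - 1.0) = 0.1667

0.1667


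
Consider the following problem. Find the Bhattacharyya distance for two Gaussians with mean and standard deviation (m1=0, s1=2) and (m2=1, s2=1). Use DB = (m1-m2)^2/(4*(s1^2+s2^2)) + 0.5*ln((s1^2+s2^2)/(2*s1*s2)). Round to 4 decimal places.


Bhattacharyya distance between two Gaussians:
DB = (m1-m2)^2/(4*(s1^2+s2^2)) + (1/2)*ln((s1^2+s2^2)/(2*s1*s2)).
(m1-m2)^2 = (-1)^2 = 1.
s1^2+s2^2 = 4 + 1 = 5.
term1 = 1/20 = 0.05.
term2 = 0.5*ln(5/4.0) = 0.111572.
DB = 0.05 + 0.111572 = 0.1616

0.1616


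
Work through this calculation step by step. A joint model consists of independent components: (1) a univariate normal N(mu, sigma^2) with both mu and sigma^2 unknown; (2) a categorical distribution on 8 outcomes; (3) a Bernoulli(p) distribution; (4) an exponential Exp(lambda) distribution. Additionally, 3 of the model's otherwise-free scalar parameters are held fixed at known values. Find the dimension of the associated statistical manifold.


The dimension of a statistical manifold equals the number of free
(independent) real parameters of the model. For a product of independent
blocks the parameter counts add.
- normal (mu, sigma^2): 2.
- categorical on 8 outcomes (probabilities sum to 1): 8-1 = 7.
- Bernoulli (p): 1.
- exponential (lambda): 1.
Total = 2 + 7 + 1 + 1 = 11.
3 parameter(s) fixed at known values: 11 - 3 = 8.
Dimension = 8

8


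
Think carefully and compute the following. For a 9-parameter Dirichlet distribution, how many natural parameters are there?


Exponential family dimension calculation:
Dirichlet with 9 components has 9 natural parameters.

9


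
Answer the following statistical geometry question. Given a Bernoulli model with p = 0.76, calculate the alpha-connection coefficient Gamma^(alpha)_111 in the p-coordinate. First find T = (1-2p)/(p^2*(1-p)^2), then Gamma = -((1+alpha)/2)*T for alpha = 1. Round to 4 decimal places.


Skewness (Amari-Chentsov) tensor: T = (1-2p)/(p^2*(1-p)^2).
p = 0.76, 1-2p = -0.52, p^2 = 0.5776, (1-p)^2 = 0.0576.
T = -0.52/(0.5776 * 0.0576) = -15.629809.
In the p-coordinate, Gamma^(alpha) = Gamma^(0) - (alpha/2)*T with Gamma^(0) = (1/2)*g'(p) = -T/2,
so Gamma^(alpha) = -((1+alpha)/2)*T.
alpha = 1, -(1+alpha)/2 = -1.0.
Gamma = -1.0 * -15.629809 = 15.6298

15.6298


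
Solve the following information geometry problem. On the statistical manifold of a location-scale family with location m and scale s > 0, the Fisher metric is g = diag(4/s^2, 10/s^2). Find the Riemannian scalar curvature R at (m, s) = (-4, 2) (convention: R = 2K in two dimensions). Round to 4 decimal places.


The metric has the form g = (A dm^2 + B ds^2)/s^2 with A = 4, B = 10.
Substitute u = sqrt(A/B)*m: g = B*(du^2 + ds^2)/s^2, i.e. B times the
Poincare upper half-plane metric, which has constant Gaussian curvature -1.
Scaling a 2D metric by a constant c divides the Gaussian curvature by c,
so K = -1/B = -1/(10) = -0.1000 everywhere (the point (m, s) = (-4, 2) is irrelevant:
the curvature is constant).
Scalar curvature in dimension 2: R = 2K = -2/(10) = -0.2000.

-0.2000


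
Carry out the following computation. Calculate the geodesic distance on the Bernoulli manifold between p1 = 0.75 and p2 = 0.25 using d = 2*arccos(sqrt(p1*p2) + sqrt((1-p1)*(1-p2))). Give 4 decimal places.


Geodesic distance on Bernoulli manifold:
d(p1,p2) = 2*arccos(sqrt(p1*p2) + sqrt((1-p1)*(1-p2))).
sqrt(p1*p2) = sqrt(0.75*0.25) = 0.433013.
sqrt((1-p1)*(1-p2)) = sqrt(0.25*0.75) = 0.433013.
arg = 0.433013 + 0.433013 = 0.866025.
d = 2*arccos(0.866025) = 1.0472

1.0472


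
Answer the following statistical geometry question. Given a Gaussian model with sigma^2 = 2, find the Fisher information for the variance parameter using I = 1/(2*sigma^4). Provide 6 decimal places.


Fisher information for variance: I(sigma^2) = 1/(2*sigma^4).
sigma^2 = 2, so sigma^4 = 4.
I = 1/(2*4) = 1/8 = 0.125000

0.125000


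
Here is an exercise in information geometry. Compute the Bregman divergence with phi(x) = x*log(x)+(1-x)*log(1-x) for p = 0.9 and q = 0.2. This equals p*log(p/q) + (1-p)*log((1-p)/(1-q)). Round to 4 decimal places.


Bregman divergence with negative entropy generator:
D = p*log(p/q) + (1-p)*log((1-p)/(1-q)).
p = 0.9, q = 0.2.
p*log(p/q) = 0.9*log(0.9/0.2) = 1.35367.
(1-p)*log((1-p)/(1-q)) = 0.1*log(0.1/0.8) = -0.207944.
D = 1.35367 + -0.207944 = 1.1457

1.1457


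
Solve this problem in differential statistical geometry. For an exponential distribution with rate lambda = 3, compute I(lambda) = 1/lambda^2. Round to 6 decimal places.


Fisher information for exponential: I(lambda) = 1/lambda^2.
lambda = 3, lambda^2 = 9.
I = 1/9 = 0.111111

0.111111


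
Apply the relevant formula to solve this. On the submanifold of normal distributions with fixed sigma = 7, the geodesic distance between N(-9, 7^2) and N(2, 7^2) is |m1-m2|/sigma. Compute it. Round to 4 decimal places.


On the fixed-variance normal subfamily, geodesic distance = |m1-m2|/sigma.
|-9 - 2| = 11.
sigma = 7.
d = 11/7 = 1.5714

1.5714


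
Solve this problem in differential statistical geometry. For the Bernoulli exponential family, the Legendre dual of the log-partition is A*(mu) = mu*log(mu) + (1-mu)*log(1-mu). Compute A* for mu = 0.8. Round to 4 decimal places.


Legendre transform for Bernoulli:
A*(mu) = mu*log(mu) + (1-mu)*log(1-mu).
mu = 0.8, 1-mu = 0.2.
mu*log(mu) = 0.8*log(0.8) = -0.178515.
(1-mu)*log(1-mu) = 0.2*log(0.2) = -0.321888.
A* = -0.178515 + -0.321888 = -0.5004

-0.5004


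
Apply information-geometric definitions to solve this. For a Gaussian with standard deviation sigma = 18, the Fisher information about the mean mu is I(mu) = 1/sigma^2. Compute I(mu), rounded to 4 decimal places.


The Fisher information for the mean of a normal distribution is I(mu) = 1/sigma^2.
sigma = 18, so sigma^2 = 324.
I(mu) = 1/324 = 0.0031

0.0031
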